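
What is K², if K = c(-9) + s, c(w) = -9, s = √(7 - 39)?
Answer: 49 - 72*I*√2 ≈ 49.0 - 101.82*I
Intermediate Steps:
s = 4*I*√2 (s = √(-32) = 4*I*√2 ≈ 5.6569*I)
K = -9 + 4*I*√2 ≈ -9.0 + 5.6569*I
K² = (-9 + 4*I*√2)²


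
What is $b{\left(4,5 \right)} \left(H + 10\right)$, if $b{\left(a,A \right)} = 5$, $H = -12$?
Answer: $-10$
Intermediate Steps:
$b{\left(4,5 \right)} \left(H + 10\right) = 5 \left(-12 + 10\right) = 5 \left(-2\right) = -10$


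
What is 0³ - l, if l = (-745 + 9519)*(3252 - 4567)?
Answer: 11537810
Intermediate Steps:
l = -11537810 (l = 8774*(-1315) = -11537810)
0³ - l = 0³ - 1*(-11537810) = 0 + 11537810 = 11537810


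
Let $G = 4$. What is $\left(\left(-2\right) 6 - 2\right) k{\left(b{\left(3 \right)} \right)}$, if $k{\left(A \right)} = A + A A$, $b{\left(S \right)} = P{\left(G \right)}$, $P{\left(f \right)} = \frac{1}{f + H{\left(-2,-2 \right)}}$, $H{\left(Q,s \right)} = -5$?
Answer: $0$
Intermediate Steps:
$P{\left(f \right)} = \frac{1}{-5 + f}$ ($P{\left(f \right)} = \frac{1}{f - 5} = \frac{1}{-5 + f}$)
$b{\left(S \right)} = -1$ ($b{\left(S \right)} = \frac{1}{-5 + 4} = \frac{1}{-1} = -1$)
$k{\left(A \right)} = A + A^{2}$
$\left(\left(-2\right) 6 - 2\right) k{\left(b{\left(3 \right)} \right)} = \left(\left(-2\right) 6 - 2\right) \left(- (1 - 1)\right) = \left(-12 - 2\right) \left(\left(-1\right) 0\right) = \left(-14\right) 0 = 0$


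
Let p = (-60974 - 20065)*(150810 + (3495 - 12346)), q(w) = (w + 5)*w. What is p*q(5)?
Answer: -575210770050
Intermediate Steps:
q(w) = w*(5 + w) (q(w) = (5 + w)*w = w*(5 + w))
p = -11504215401 (p = -81039*(150810 - 8851) = -81039*141959 = -11504215401)
p*q(5) = -57521077005*(5 + 5) = -57521077005*10 = -11504215401*50 = -575210770050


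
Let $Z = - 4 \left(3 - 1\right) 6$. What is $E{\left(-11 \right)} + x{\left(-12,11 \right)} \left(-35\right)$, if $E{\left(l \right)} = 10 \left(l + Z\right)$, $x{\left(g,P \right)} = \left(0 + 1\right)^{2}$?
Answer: $-625$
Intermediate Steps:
$x{\left(g,P \right)} = 1$ ($x{\left(g,P \right)} = 1^{2} = 1$)
$Z = -48$ ($Z = \left(-4\right) 2 \cdot 6 = \left(-8\right) 6 = -48$)
$E{\left(l \right)} = -480 + 10 l$ ($E{\left(l \right)} = 10 \left(l - 48\right) = 10 \left(-48 + l\right) = -480 + 10 l$)
$E{\left(-11 \right)} + x{\left(-12,11 \right)} \left(-35\right) = \left(-480 + 10 \left(-11\right)\right) + 1 \left(-35\right) = \left(-480 - 110\right) - 35 = -590 - 35 = -625$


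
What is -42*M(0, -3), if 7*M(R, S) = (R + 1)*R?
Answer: 0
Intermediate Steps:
M(R, S) = R*(1 + R)/7 (M(R, S) = ((R + 1)*R)/7 = ((1 + R)*R)/7 = (R*(1 + R))/7 = R*(1 + R)/7)
-42*M(0, -3) = -6*0*(1 + 0) = -6*0 = -42*0 = 0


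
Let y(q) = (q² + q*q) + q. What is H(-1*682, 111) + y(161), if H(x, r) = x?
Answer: 51321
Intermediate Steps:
y(q) = q + 2*q² (y(q) = (q² + q²) + q = 2*q² + q = q + 2*q²)
H(-1*682, 111) + y(161) = -1*682 + 161*(1 + 2*161) = -682 + 161*(1 + 322) = -682 + 161*323 = -682 + 52003 = 51321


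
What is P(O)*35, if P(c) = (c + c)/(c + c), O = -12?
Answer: 35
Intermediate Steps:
P(c) = 1 (P(c) = (2*c)/((2*c)) = (2*c)*(1/(2*c)) = 1)
P(O)*35 = 1*35 = 35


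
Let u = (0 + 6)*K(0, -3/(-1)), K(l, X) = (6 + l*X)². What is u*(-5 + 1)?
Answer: -864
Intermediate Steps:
K(l, X) = (6 + X*l)²
u = 216 (u = (0 + 6)*(6 - 3/(-1)*0)² = 6*(6 - 3*(-1)*0)² = 6*(6 + 3*0)² = 6*(6 + 0)² = 6*6² = 6*36 = 216)
u*(-5 + 1) = 216*(-5 + 1) = 216*(-4) = -864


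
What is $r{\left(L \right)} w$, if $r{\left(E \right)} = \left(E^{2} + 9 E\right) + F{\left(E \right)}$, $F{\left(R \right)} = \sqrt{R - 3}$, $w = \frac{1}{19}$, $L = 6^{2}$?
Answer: $\frac{1620}{19} + \frac{\sqrt{33}}{19} \approx 85.566$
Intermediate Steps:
$L = 36$
$w = \frac{1}{19} \approx 0.052632$
$F{\left(R \right)} = \sqrt{-3 + R}$
$r{\left(E \right)} = E^{2} + \sqrt{-3 + E} + 9 E$ ($r{\left(E \right)} = \left(E^{2} + 9 E\right) + \sqrt{-3 + E} = E^{2} + \sqrt{-3 + E} + 9 E$)
$r{\left(L \right)} w = \left(36^{2} + \sqrt{-3 + 36} + 9 \cdot 36\right) \frac{1}{19} = \left(1296 + \sqrt{33} + 324\right) \frac{1}{19} = \left(1620 + \sqrt{33}\right) \frac{1}{19} = \frac{1620}{19} + \frac{\sqrt{33}}{19}$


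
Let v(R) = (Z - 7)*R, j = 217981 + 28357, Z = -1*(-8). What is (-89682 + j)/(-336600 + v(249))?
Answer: -156656/336351 ≈ -0.46575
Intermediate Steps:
Z = 8
j = 246338
v(R) = R (v(R) = (8 - 7)*R = 1*R = R)
(-89682 + j)/(-336600 + v(249)) = (-89682 + 246338)/(-336600 + 249) = 156656/(-336351) = 156656*(-1/336351) = -156656/336351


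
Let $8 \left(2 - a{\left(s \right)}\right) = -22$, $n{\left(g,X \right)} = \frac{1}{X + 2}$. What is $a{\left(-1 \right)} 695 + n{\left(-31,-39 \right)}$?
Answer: $\frac{488581}{148} \approx 3301.2$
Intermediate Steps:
$n{\left(g,X \right)} = \frac{1}{2 + X}$
$a{\left(s \right)} = \frac{19}{4}$ ($a{\left(s \right)} = 2 - - \frac{11}{4} = 2 + \frac{11}{4} = \frac{19}{4}$)
$a{\left(-1 \right)} 695 + n{\left(-31,-39 \right)} = \frac{19}{4} \cdot 695 + \frac{1}{2 - 39} = \frac{13205}{4} + \frac{1}{-37} = \frac{13205}{4} - \frac{1}{37} = \frac{488581}{148}$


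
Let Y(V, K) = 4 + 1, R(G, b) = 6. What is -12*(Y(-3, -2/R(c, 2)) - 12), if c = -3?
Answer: 84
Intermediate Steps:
Y(V, K) = 5
-12*(Y(-3, -2/R(c, 2)) - 12) = -12*(5 - 12) = -12*(-7) = 84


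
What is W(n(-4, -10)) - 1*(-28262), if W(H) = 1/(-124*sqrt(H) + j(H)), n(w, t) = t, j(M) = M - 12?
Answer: 2179621953/77122 + 31*I*sqrt(10)/38561 ≈ 28262.0 + 0.0025422*I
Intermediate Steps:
j(M) = -12 + M
W(H) = 1/(-12 + H - 124*sqrt(H)) (W(H) = 1/(-124*sqrt(H) + (-12 + H)) = 1/(-12 + H - 124*sqrt(H)))
W(n(-4, -10)) - 1*(-28262) = 1/(-12 - 10 - 124*I*sqrt(10)) - 1*(-28262) = 1/(-12 - 10 - 124*I*sqrt(10)) + 28262 = 1/(-22 - 124*I*sqrt(10)) + 28262 = 28262 + 1/(-22 - 124*I*sqrt(10))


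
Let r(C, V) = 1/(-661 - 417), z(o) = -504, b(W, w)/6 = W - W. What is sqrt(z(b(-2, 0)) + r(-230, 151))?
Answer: I*sqrt(11952886)/154 ≈ 22.45*I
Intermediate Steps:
b(W, w) = 0 (b(W, w) = 6*(W - W) = 6*0 = 0)
r(C, V) = -1/1078 (r(C, V) = 1/(-1078) = -1/1078)
sqrt(z(b(-2, 0)) + r(-230, 151)) = sqrt(-504 - 1/1078) = sqrt(-543313/1078) = I*sqrt(11952886)/154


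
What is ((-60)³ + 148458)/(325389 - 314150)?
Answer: -67542/11239 ≈ -6.0096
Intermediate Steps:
((-60)³ + 148458)/(325389 - 314150) = (-216000 + 148458)/11239 = -67542*1/11239 = -67542/11239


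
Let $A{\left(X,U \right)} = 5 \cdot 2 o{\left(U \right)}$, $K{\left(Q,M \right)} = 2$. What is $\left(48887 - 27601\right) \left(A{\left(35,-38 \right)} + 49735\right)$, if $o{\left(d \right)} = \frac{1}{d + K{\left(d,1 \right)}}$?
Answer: $\frac{9527879675}{9} \approx 1.0587 \cdot 10^{9}$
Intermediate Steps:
$o{\left(d \right)} = \frac{1}{2 + d}$ ($o{\left(d \right)} = \frac{1}{d + 2} = \frac{1}{2 + d}$)
$A{\left(X,U \right)} = \frac{10}{2 + U}$ ($A{\left(X,U \right)} = \frac{5 \cdot 2}{2 + U} = \frac{10}{2 + U}$)
$\left(48887 - 27601\right) \left(A{\left(35,-38 \right)} + 49735\right) = \left(48887 - 27601\right) \left(\frac{10}{2 - 38} + 49735\right) = 21286 \left(\frac{10}{-36} + 49735\right) = 21286 \left(10 \left(- \frac{1}{36}\right) + 49735\right) = 21286 \left(- \frac{5}{18} + 49735\right) = 21286 \cdot \frac{895225}{18} = \frac{9527879675}{9}$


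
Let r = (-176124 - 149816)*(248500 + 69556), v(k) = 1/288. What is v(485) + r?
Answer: -29856145720319/288 ≈ -1.0367e+11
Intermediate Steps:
v(k) = 1/288
r = -103667172640 (r = -325940*318056 = -103667172640)
v(485) + r = 1/288 - 103667172640 = -29856145720319/288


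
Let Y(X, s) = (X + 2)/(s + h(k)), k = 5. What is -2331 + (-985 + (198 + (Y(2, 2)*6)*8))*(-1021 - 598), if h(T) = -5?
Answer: 1375438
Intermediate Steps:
Y(X, s) = (2 + X)/(-5 + s) (Y(X, s) = (X + 2)/(s - 5) = (2 + X)/(-5 + s))
-2331 + (-985 + (198 + (Y(2, 2)*6)*8))*(-1021 - 598) = -2331 + (-985 + (198 + (((2 + 2)/(-5 + 2))*6)*8))*(-1021 - 598) = -2331 + (-985 + (198 + ((4/(-3))*6)*8))*(-1619) = -2331 + (-985 + (198 + (-⅓*4*6)*8))*(-1619) = -2331 + (-985 + (198 - 4/3*6*8))*(-1619) = -2331 + (-985 + (198 - 8*8))*(-1619) = -2331 + (-985 + (198 - 64))*(-1619) = -2331 + (-985 + 134)*(-1619) = -2331 - 851*(-1619) = -2331 + 1377769 = 1375438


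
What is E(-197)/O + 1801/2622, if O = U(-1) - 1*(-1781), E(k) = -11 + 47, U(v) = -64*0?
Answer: 3301973/4669782 ≈ 0.70709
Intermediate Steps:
U(v) = 0
E(k) = 36
O = 1781 (O = 0 - 1*(-1781) = 0 + 1781 = 1781)
E(-197)/O + 1801/2622 = 36/1781 + 1801/2622 = 3301973/4669782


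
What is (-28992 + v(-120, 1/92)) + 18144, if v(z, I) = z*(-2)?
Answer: -10608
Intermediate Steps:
v(z, I) = -2*z
(-28992 + v(-120, 1/92)) + 18144 = (-28992 - 2*(-120)) + 18144 = (-28992 + 240) + 18144 = -28752 + 18144 = -10608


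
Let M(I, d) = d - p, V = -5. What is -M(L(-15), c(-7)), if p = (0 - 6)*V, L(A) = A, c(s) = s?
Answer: 37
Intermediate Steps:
p = 30 (p = (0 - 6)*(-5) = -6*(-5) = 30)
M(I, d) = -30 + d (M(I, d) = d - 1*30 = d - 30 = -30 + d)
-M(L(-15), c(-7)) = -(-30 - 7) = -1*(-37) = 37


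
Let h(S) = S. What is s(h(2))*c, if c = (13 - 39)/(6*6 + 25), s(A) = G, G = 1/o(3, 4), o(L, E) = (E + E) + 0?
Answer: -13/244 ≈ -0.053279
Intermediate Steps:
o(L, E) = 2*E (o(L, E) = 2*E + 0 = 2*E)
G = ⅛ (G = 1/(2*4) = 1/8 = ⅛ ≈ 0.12500)
s(A) = ⅛
c = -26/61 (c = -26/(36 + 25) = -26/61 ≈ -0.42623)
s(h(2))*c = (⅛)*(-26/61) = -13/244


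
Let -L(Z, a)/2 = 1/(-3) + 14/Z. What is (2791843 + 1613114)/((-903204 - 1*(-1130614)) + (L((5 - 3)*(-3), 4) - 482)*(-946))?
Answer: 13214871/2035010 ≈ 6.4938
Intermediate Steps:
L(Z, a) = ⅔ - 28/Z (L(Z, a) = -2*(1/(-3) + 14/Z) = -2*(1*(-⅓) + 14/Z) = -2*(-⅓ + 14/Z) = ⅔ - 28/Z)
(2791843 + 1613114)/((-903204 - 1*(-1130614)) + (L((5 - 3)*(-3), 4) - 482)*(-946)) = (2791843 + 1613114)/((-903204 - 1*(-1130614)) + ((⅔ - 28*(-1/(3*(5 - 3)))) - 482)*(-946)) = 4404957/((-903204 + 1130614) + ((⅔ - 28/(2*(-3))) - 482)*(-946)) = 4404957/(227410 + ((⅔ - 28/(-6)) - 482)*(-946)) = 4404957/(227410 + ((⅔ - 28*(-⅙)) - 482)*(-946)) = 4404957/(227410 + ((⅔ + 14/3) - 482)*(-946)) = 4404957/(227410 + (16/3 - 482)*(-946)) = 4404957/(227410 - 1430/3*(-946)) = 4404957/(227410 + 1352780/3) = 4404957/(2035010/3) = 4404957*(3/2035010) = 13214871/2035010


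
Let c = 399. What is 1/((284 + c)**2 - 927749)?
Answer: -1/461260 ≈ -2.1680e-6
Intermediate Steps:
1/((284 + c)**2 - 927749) = 1/((284 + 399)**2 - 927749) = 1/(683**2 - 927749) = 1/(466489 - 927749) = 1/(-461260) = -1/461260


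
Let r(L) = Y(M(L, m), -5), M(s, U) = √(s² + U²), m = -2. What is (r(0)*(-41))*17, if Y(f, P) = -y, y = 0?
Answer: 0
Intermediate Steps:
M(s, U) = √(U² + s²)
Y(f, P) = 0 (Y(f, P) = -1*0 = 0)
r(L) = 0
(r(0)*(-41))*17 = (0*(-41))*17 = 0*17 = 0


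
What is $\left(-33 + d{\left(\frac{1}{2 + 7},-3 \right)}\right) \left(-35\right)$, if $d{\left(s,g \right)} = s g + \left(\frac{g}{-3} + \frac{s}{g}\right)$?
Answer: $\frac{30590}{27} \approx 1133.0$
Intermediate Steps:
$d{\left(s,g \right)} = - \frac{g}{3} + g s + \frac{s}{g}$ ($d{\left(s,g \right)} = g s + \left(g \left(- \frac{1}{3}\right) + \frac{s}{g}\right) = g s - \left(\frac{g}{3} - \frac{s}{g}\right) = - \frac{g}{3} + g s + \frac{s}{g}$)
$\left(-33 + d{\left(\frac{1}{2 + 7},-3 \right)}\right) \left(-35\right) = \left(-33 - \left(-1 + \frac{3}{2 + 7} - \frac{1}{\left(2 + 7\right) \left(-3\right)}\right)\right) \left(-35\right) = \left(-33 + \left(1 - \frac{3}{9} + \frac{1}{9} \left(- \frac{1}{3}\right)\right)\right) \left(-35\right) = \left(-33 + \left(1 - \frac{1}{3} + \frac{1}{9} \left(- \frac{1}{3}\right)\right)\right) \left(-35\right) = \left(-33 - - \frac{17}{27}\right) \left(-35\right) = \left(-33 + \frac{17}{27}\right) \left(-35\right) = \left(- \frac{874}{27}\right) \left(-35\right) = \frac{30590}{27}$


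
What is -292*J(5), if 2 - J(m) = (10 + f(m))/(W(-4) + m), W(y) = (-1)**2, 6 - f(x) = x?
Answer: -146/3 ≈ -48.667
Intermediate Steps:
f(x) = 6 - x
W(y) = 1
J(m) = 2 - (16 - m)/(1 + m) (J(m) = 2 - (10 + (6 - m))/(1 + m) = 2 - (16 - m)/(1 + m))
-292*J(5) = -292*(-14 + 3*5)/(1 + 5) = -292*(-14 + 15)/6 = -146/3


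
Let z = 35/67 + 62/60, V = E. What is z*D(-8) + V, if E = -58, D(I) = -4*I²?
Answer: -458546/1005 ≈ -456.26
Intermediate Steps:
V = -58
z = 3127/2010 (z = 35*(1/67) + 62*(1/60) = 35/67 + 31/30 = 3127/2010 ≈ 1.5557)
z*D(-8) + V = 3127*(-4*(-8)²)/2010 - 58 = 3127*(-4*64)/2010 - 58 = (3127/2010)*(-256) - 58 = -400256/1005 - 58 = -458546/1005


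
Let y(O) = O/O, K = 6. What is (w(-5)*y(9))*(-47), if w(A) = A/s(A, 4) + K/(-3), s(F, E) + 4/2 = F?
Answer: 423/7 ≈ 60.429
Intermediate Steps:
s(F, E) = -2 + F
y(O) = 1
w(A) = -2 + A/(-2 + A) (w(A) = A/(-2 + A) + 6/(-3) = A/(-2 + A) + 6*(-⅓) = A/(-2 + A) - 2 = -2 + A/(-2 + A))
(w(-5)*y(9))*(-47) = (((4 - 1*(-5))/(-2 - 5))*1)*(-47) = (((4 + 5)/(-7))*1)*(-47) = (-⅐*9*1)*(-47) = -9/7*1*(-47) = -9/7*(-47) = 423/7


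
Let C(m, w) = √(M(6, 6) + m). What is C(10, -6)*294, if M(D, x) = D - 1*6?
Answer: 294*√10 ≈ 929.71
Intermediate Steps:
M(D, x) = -6 + D (M(D, x) = D - 6 = -6 + D)
C(m, w) = √m (C(m, w) = √((-6 + 6) + m) = √(0 + m) = √m)
C(10, -6)*294 = √10*294 = 294*√10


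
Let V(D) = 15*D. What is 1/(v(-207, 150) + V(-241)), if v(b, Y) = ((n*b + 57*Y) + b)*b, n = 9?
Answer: -1/1344975 ≈ -7.4351e-7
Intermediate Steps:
v(b, Y) = b*(10*b + 57*Y) (v(b, Y) = ((9*b + 57*Y) + b)*b = (10*b + 57*Y)*b = b*(10*b + 57*Y))
1/(v(-207, 150) + V(-241)) = 1/(-207*(10*(-207) + 57*150) + 15*(-241)) = 1/(-207*(-2070 + 8550) - 3615) = 1/(-207*6480 - 3615) = 1/(-1341360 - 3615) = 1/(-1344975) = -1/1344975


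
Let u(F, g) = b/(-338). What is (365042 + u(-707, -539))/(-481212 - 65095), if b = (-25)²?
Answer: -123383571/184651766 ≈ -0.66820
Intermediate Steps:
b = 625
u(F, g) = -625/338 (u(F, g) = 625/(-338) = 625*(-1/338) = -625/338)
(365042 + u(-707, -539))/(-481212 - 65095) = (365042 - 625/338)/(-481212 - 65095) = (123383571/338)/(-546307) = (123383571/338)*(-1/546307) = -123383571/184651766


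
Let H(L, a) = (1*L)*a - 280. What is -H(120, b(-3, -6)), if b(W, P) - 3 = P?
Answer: 640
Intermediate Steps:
b(W, P) = 3 + P
H(L, a) = -280 + L*a (H(L, a) = L*a - 280 = -280 + L*a)
-H(120, b(-3, -6)) = -(-280 + 120*(3 - 6)) = -(-280 + 120*(-3)) = -(-280 - 360) = -1*(-640) = 640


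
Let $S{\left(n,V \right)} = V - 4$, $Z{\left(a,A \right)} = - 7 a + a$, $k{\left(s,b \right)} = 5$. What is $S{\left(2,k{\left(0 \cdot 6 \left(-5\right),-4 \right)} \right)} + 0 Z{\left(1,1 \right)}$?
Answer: $1$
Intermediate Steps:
$Z{\left(a,A \right)} = - 6 a$
$S{\left(n,V \right)} = -4 + V$ ($S{\left(n,V \right)} = V - 4 = -4 + V$)
$S{\left(2,k{\left(0 \cdot 6 \left(-5\right),-4 \right)} \right)} + 0 Z{\left(1,1 \right)} = \left(-4 + 5\right) + 0 \left(\left(-6\right) 1\right) = 1 + 0 \left(-6\right) = 1 + 0 = 1$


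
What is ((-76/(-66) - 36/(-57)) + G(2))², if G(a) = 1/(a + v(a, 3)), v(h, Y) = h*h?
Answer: 664225/174724 ≈ 3.8016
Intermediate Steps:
v(h, Y) = h²
G(a) = 1/(a + a²)
((-76/(-66) - 36/(-57)) + G(2))² = ((-76/(-66) - 36/(-57)) + 1/(2*(1 + 2)))² = ((-76*(-1/66) - 36*(-1/57)) + (½)/3)² = ((38/33 + 12/19) + (½)*(⅓))² = (1118/627 + ⅙)² = (815/418)² = 664225/174724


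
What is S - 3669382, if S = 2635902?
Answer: -1033480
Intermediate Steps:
S - 3669382 = 2635902 - 3669382 = -1033480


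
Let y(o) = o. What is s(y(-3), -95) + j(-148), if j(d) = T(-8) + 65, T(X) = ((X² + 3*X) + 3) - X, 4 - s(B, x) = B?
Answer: 123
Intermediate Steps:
s(B, x) = 4 - B
T(X) = 3 + X² + 2*X (T(X) = (3 + X² + 3*X) - X = 3 + X² + 2*X)
j(d) = 116 (j(d) = (3 + (-8)² + 2*(-8)) + 65 = (3 + 64 - 16) + 65 = 51 + 65 = 116)
s(y(-3), -95) + j(-148) = (4 - 1*(-3)) + 116 = (4 + 3) + 116 = 7 + 116 = 123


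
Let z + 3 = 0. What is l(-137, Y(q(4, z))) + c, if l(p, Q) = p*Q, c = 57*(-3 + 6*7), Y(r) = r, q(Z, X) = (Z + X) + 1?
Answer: 1949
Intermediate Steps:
z = -3 (z = -3 + 0 = -3)
q(Z, X) = 1 + X + Z (q(Z, X) = (X + Z) + 1 = 1 + X + Z)
c = 2223 (c = 57*(-3 + 42) = 57*39 = 2223)
l(p, Q) = Q*p
l(-137, Y(q(4, z))) + c = (1 - 3 + 4)*(-137) + 2223 = 2*(-137) + 2223 = -274 + 2223 = 1949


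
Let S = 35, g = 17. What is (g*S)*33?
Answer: 19635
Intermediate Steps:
(g*S)*33 = (17*35)*33 = 595*33 = 19635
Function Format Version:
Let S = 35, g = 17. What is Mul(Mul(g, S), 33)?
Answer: 19635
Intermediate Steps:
Mul(Mul(g, S), 33) = Mul(Mul(17, 35), 33) = Mul(595, 33) = 19635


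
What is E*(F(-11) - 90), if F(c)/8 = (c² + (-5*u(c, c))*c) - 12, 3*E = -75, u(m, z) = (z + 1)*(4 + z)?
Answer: -789550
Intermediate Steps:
u(m, z) = (1 + z)*(4 + z)
E = -25 (E = (⅓)*(-75) = -25)
F(c) = -96 + 8*c² + 8*c*(-20 - 25*c - 5*c²) (F(c) = 8*((c² + (-5*(4 + c² + 5*c))*c) - 12) = 8*((c² + (-20 - 25*c - 5*c²)*c) - 12) = 8*((c² + c*(-20 - 25*c - 5*c²)) - 12) = 8*(-12 + c² + c*(-20 - 25*c - 5*c²)) = -96 + 8*c² + 8*c*(-20 - 25*c - 5*c²))
E*(F(-11) - 90) = -25*((-96 - 192*(-11)² - 160*(-11) - 40*(-11)³) - 90) = -25*((-96 - 192*121 + 1760 - 40*(-1331)) - 90) = -25*((-96 - 23232 + 1760 + 53240) - 90) = -25*(31672 - 90) = -25*31582 = -789550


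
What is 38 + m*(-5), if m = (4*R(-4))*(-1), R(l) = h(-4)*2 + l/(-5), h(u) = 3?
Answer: 174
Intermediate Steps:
R(l) = 6 - l/5 (R(l) = 3*2 + l/(-5) = 6 + l*(-⅕) = 6 - l/5)
m = -136/5 (m = (4*(6 - ⅕*(-4)))*(-1) = (4*(6 + ⅘))*(-1) = (4*(34/5))*(-1) = (136/5)*(-1) = -136/5 ≈ -27.200)
38 + m*(-5) = 38 - 136/5*(-5) = 38 + 136 = 174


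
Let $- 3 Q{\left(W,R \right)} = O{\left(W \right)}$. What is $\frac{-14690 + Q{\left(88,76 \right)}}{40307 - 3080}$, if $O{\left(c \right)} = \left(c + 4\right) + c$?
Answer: $- \frac{14750}{37227} \approx -0.39622$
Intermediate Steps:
$O{\left(c \right)} = 4 + 2 c$ ($O{\left(c \right)} = \left(4 + c\right) + c = 4 + 2 c$)
$Q{\left(W,R \right)} = - \frac{4}{3} - \frac{2 W}{3}$ ($Q{\left(W,R \right)} = - \frac{4 + 2 W}{3} = - \frac{4}{3} - \frac{2 W}{3}$)
$\frac{-14690 + Q{\left(88,76 \right)}}{40307 - 3080} = \frac{-14690 - 60}{40307 - 3080} = \frac{-14690 - 60}{37227} = \left(-14690 - 60\right) \frac{1}{37227} = \left(-14750\right) \frac{1}{37227} = - \frac{14750}{37227}$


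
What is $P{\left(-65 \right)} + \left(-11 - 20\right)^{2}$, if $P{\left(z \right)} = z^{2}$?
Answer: $5186$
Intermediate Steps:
$P{\left(-65 \right)} + \left(-11 - 20\right)^{2} = \left(-65\right)^{2} + \left(-11 - 20\right)^{2} = 4225 + \left(-31\right)^{2} = 4225 + 961 = 5186$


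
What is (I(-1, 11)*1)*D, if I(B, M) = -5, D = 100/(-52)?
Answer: 125/13 ≈ 9.6154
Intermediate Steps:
D = -25/13 (D = 100*(-1/52) = -25/13 ≈ -1.9231)
(I(-1, 11)*1)*D = -5*1*(-25/13) = -5*(-25/13) = 125/13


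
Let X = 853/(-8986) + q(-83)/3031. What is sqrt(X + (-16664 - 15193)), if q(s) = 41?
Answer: 13*I*sqrt(139837606494773306)/27236566 ≈ 178.49*I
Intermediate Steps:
X = -2217017/27236566 (X = 853/(-8986) + 41/3031 = 853*(-1/8986) + 41*(1/3031) = -853/8986 + 41/3031 = -2217017/27236566 ≈ -0.081398)
sqrt(X + (-16664 - 15193)) = sqrt(-2217017/27236566 + (-16664 - 15193)) = sqrt(-2217017/27236566 - 31857) = sqrt(-867677500079/27236566) = 13*I*sqrt(139837606494773306)/27236566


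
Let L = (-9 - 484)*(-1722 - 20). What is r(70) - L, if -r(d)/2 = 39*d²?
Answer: -1241006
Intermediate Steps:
L = 858806 (L = -493*(-1742) = 858806)
r(d) = -78*d²
r(70) - L = -78*70² - 1*858806 = -78*4900 - 858806 = -382200 - 858806 = -1241006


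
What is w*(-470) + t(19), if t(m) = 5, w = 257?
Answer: -120785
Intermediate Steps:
w*(-470) + t(19) = 257*(-470) + 5 = -120790 + 5 = -120785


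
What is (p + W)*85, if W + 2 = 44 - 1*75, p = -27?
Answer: -5100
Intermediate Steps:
W = -33 (W = -2 + (44 - 1*75) = -2 + (44 - 75) = -2 - 31 = -33)
(p + W)*85 = (-27 - 33)*85 = -60*85 = -5100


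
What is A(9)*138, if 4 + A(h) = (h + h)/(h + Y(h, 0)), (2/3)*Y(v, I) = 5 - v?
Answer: 276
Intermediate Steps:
Y(v, I) = 15/2 - 3*v/2 (Y(v, I) = 3*(5 - v)/2 = 15/2 - 3*v/2)
A(h) = -4 + 2*h/(15/2 - h/2) (A(h) = -4 + (h + h)/(h + (15/2 - 3*h/2)) = -4 + (2*h)/(15/2 - h/2) = -4 + 2*h/(15/2 - h/2))
A(9)*138 = (4*(-15 + 2*9)/(15 - 1*9))*138 = (4*(-15 + 18)/(15 - 9))*138 = (4*3/6)*138 = (4*(⅙)*3)*138 = 2*138 = 276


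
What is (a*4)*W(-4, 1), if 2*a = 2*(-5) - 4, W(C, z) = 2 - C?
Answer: -168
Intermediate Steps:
a = -7 (a = (2*(-5) - 4)/2 = (-10 - 4)/2 = (½)*(-14) = -7)
(a*4)*W(-4, 1) = (-7*4)*(2 - 1*(-4)) = -28*(2 + 4) = -28*6 = -168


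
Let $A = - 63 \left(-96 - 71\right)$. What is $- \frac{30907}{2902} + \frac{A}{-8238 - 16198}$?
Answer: $- \frac{392887697}{35456636} \approx -11.081$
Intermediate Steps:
$A = 10521$ ($A = \left(-63\right) \left(-167\right) = 10521$)
$- \frac{30907}{2902} + \frac{A}{-8238 - 16198} = - \frac{30907}{2902} + \frac{10521}{-8238 - 16198} = \left(-30907\right) \frac{1}{2902} + \frac{10521}{-8238 - 16198} = - \frac{30907}{2902} + \frac{10521}{-24436} = - \frac{30907}{2902} + 10521 \left(- \frac{1}{24436}\right) = - \frac{30907}{2902} - \frac{10521}{24436} = - \frac{392887697}{35456636}$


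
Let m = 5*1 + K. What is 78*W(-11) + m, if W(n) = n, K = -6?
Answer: -859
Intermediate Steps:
m = -1 (m = 5*1 - 6 = 5 - 6 = -1)
78*W(-11) + m = 78*(-11) - 1 = -858 - 1 = -859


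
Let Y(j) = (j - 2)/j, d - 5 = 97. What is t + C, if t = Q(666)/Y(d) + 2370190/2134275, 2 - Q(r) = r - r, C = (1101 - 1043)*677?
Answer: 83811166261/2134275 ≈ 39269.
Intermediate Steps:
C = 39266 (C = 58*677 = 39266)
d = 102 (d = 5 + 97 = 102)
Q(r) = 2 (Q(r) = 2 - (r - r) = 2 - 1*0 = 2 + 0 = 2)
Y(j) = (-2 + j)/j
t = 6724111/2134275 (t = 2/(((-2 + 102)/102)) + 2370190/2134275 = 2/(((1/102)*100)) + 2370190*(1/2134275) = 2/(50/51) + 474038/426855 = 2*(51/50) + 474038/426855 = 51/25 + 474038/426855 = 6724111/2134275 ≈ 3.1505)
t + C = 6724111/2134275 + 39266 = 83811166261/2134275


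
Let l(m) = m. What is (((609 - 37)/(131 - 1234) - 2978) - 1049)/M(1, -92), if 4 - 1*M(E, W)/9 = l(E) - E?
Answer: -4442353/39708 ≈ -111.88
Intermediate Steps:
M(E, W) = 36 (M(E, W) = 36 - 9*(E - E) = 36 - 9*0 = 36 + 0 = 36)
(((609 - 37)/(131 - 1234) - 2978) - 1049)/M(1, -92) = (((609 - 37)/(131 - 1234) - 2978) - 1049)/36 = ((572/(-1103) - 2978) - 1049)*(1/36) = ((572*(-1/1103) - 2978) - 1049)*(1/36) = ((-572/1103 - 2978) - 1049)*(1/36) = (-3285306/1103 - 1049)*(1/36) = -4442353/1103*1/36 = -4442353/39708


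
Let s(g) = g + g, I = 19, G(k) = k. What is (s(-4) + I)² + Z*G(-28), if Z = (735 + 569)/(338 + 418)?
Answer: 1963/27 ≈ 72.704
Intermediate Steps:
s(g) = 2*g
Z = 326/189 (Z = 1304/756 = 1304*(1/756) = 326/189 ≈ 1.7249)
(s(-4) + I)² + Z*G(-28) = (2*(-4) + 19)² + (326/189)*(-28) = (-8 + 19)² - 1304/27 = 11² - 1304/27 = 121 - 1304/27 = 1963/27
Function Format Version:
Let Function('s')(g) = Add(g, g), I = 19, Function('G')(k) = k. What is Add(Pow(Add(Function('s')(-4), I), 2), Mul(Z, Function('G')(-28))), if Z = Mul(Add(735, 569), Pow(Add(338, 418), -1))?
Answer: Rational(1963, 27) ≈ 72.704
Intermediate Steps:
Function('s')(g) = Mul(2, g)
Z = Rational(326, 189) (Z = Mul(1304, Pow(756, -1)) = Mul(1304, Rational(1, 756)) = Rational(326, 189) ≈ 1.7249)
Add(Pow(Add(Function('s')(-4), I), 2), Mul(Z, Function('G')(-28))) = Add(Pow(Add(Mul(2, -4), 19), 2), Mul(Rational(326, 189), -28)) = Add(Pow(Add(-8, 19), 2), Rational(-1304, 27)) = Add(Pow(11, 2), Rational(-1304, 27)) = Add(121, Rational(-1304, 27)) = Rational(1963, 27)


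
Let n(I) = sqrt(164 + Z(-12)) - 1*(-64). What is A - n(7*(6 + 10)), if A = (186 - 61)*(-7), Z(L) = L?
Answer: -939 - 2*sqrt(38) ≈ -951.33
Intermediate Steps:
n(I) = 64 + 2*sqrt(38) (n(I) = sqrt(164 - 12) - 1*(-64) = sqrt(152) + 64 = 2*sqrt(38) + 64 = 64 + 2*sqrt(38))
A = -875 (A = 125*(-7) = -875)
A - n(7*(6 + 10)) = -875 - (64 + 2*sqrt(38)) = -875 + (-64 - 2*sqrt(38)) = -939 - 2*sqrt(38)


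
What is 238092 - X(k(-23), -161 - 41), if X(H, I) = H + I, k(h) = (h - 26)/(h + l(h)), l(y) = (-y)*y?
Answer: 131538239/552 ≈ 2.3829e+5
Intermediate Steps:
l(y) = -y²
k(h) = (-26 + h)/(h - h²) (k(h) = (h - 26)/(h - h²) = (-26 + h)/(h - h²))
238092 - X(k(-23), -161 - 41) = 238092 - ((26 - 1*(-23))/((-23)*(-1 - 23)) + (-161 - 41)) = 238092 - (-1/23*(26 + 23)/(-24) - 202) = 238092 - (-1/23*(-1/24)*49 - 202) = 238092 - (49/552 - 202) = 238092 - 1*(-111455/552) = 238092 + 111455/552 = 131538239/552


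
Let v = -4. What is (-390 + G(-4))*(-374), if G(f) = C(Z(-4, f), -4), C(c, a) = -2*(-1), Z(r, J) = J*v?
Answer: 145112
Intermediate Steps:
Z(r, J) = -4*J (Z(r, J) = J*(-4) = -4*J)
C(c, a) = 2
G(f) = 2
(-390 + G(-4))*(-374) = (-390 + 2)*(-374) = -388*(-374) = 145112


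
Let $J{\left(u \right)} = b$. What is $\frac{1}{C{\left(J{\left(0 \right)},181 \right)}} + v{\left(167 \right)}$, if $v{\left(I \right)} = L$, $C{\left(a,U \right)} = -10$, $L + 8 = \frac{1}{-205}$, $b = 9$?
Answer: $- \frac{3323}{410} \approx -8.1049$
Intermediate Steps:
$J{\left(u \right)} = 9$
$L = - \frac{1641}{205}$ ($L = -8 + \frac{1}{-205} = -8 - \frac{1}{205} = - \frac{1641}{205} \approx -8.0049$)
$v{\left(I \right)} = - \frac{1641}{205}$
$\frac{1}{C{\left(J{\left(0 \right)},181 \right)}} + v{\left(167 \right)} = \frac{1}{-10} - \frac{1641}{205} = - \frac{1}{10} - \frac{1641}{205} = - \frac{3323}{410}$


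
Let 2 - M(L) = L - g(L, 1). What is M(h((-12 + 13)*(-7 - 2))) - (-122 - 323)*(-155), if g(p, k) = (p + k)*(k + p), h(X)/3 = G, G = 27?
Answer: -62330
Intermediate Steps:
h(X) = 81 (h(X) = 3*27 = 81)
g(p, k) = (k + p)² (g(p, k) = (k + p)*(k + p) = (k + p)²)
M(L) = 2 + (1 + L)² - L (M(L) = 2 - (L - (1 + L)²) = 2 + ((1 + L)² - L) = 2 + (1 + L)² - L)
M(h((-12 + 13)*(-7 - 2))) - (-122 - 323)*(-155) = (3 + 81 + 81²) - (-122 - 323)*(-155) = (3 + 81 + 6561) - (-445)*(-155) = 6645 - 1*68975 = 6645 - 68975 = -62330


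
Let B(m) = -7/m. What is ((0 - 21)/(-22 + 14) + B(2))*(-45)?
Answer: 315/8 ≈ 39.375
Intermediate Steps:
((0 - 21)/(-22 + 14) + B(2))*(-45) = ((0 - 21)/(-22 + 14) - 7/2)*(-45) = (-21/(-8) - 7*½)*(-45) = (-21*(-⅛) - 7/2)*(-45) = (21/8 - 7/2)*(-45) = -7/8*(-45) = 315/8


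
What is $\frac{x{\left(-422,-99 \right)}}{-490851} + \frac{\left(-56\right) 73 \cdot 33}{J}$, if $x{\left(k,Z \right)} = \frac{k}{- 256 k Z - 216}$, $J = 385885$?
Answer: $- \frac{354112203160116103}{1012917241038234420} \approx -0.3496$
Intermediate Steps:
$x{\left(k,Z \right)} = \frac{k}{-216 - 256 Z k}$ ($x{\left(k,Z \right)} = \frac{k}{- 256 Z k - 216} = \frac{k}{-216 - 256 Z k}$)
$\frac{x{\left(-422,-99 \right)}}{-490851} + \frac{\left(-56\right) 73 \cdot 33}{J} = \frac{\left(-1\right) \left(-422\right) \frac{1}{216 + 256 \left(-99\right) \left(-422\right)}}{-490851} + \frac{\left(-56\right) 73 \cdot 33}{385885} = \left(-1\right) \left(-422\right) \frac{1}{216 + 10695168} \left(- \frac{1}{490851}\right) + \left(-4088\right) 33 \cdot \frac{1}{385885} = \left(-1\right) \left(-422\right) \frac{1}{10695384} \left(- \frac{1}{490851}\right) - \frac{134904}{385885} = \frac{211}{5347692} \left(- \frac{1}{490851}\right) - \frac{134904}{385885} = - \frac{211}{2624919965892} - \frac{134904}{385885} = - \frac{354112203160116103}{1012917241038234420}$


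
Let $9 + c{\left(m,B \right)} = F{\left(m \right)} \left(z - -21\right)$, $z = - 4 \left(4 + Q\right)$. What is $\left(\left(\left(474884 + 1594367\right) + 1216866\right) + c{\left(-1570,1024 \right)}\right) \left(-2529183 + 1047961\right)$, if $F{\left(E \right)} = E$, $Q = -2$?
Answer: $-4837223722956$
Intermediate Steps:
$z = -8$ ($z = - 4 \left(4 - 2\right) = \left(-4\right) 2 = -8$)
$c{\left(m,B \right)} = -9 + 13 m$ ($c{\left(m,B \right)} = -9 + m \left(-8 - -21\right) = -9 + m \left(-8 + 21\right) = -9 + m 13 = -9 + 13 m$)
$\left(\left(\left(474884 + 1594367\right) + 1216866\right) + c{\left(-1570,1024 \right)}\right) \left(-2529183 + 1047961\right) = \left(\left(\left(474884 + 1594367\right) + 1216866\right) + \left(-9 + 13 \left(-1570\right)\right)\right) \left(-2529183 + 1047961\right) = \left(\left(2069251 + 1216866\right) - 20419\right) \left(-1481222\right) = \left(3286117 - 20419\right) \left(-1481222\right) = 3265698 \left(-1481222\right) = -4837223722956$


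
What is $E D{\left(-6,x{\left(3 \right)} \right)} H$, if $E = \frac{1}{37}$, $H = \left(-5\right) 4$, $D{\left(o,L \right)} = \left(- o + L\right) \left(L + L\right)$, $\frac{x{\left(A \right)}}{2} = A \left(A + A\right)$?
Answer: $- \frac{60480}{37} \approx -1634.6$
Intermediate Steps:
$x{\left(A \right)} = 4 A^{2}$ ($x{\left(A \right)} = 2 A \left(A + A\right) = 2 A 2 A = 2 \cdot 2 A^{2} = 4 A^{2}$)
$D{\left(o,L \right)} = 2 L \left(L - o\right)$ ($D{\left(o,L \right)} = \left(L - o\right) 2 L = 2 L \left(L - o\right)$)
$H = -20$
$E = \frac{1}{37} \approx 0.027027$
$E D{\left(-6,x{\left(3 \right)} \right)} H = \frac{2 \cdot 4 \cdot 3^{2} \left(4 \cdot 3^{2} - -6\right)}{37} \left(-20\right) = \frac{2 \cdot 4 \cdot 9 \left(4 \cdot 9 + 6\right)}{37} \left(-20\right) = \frac{2 \cdot 36 \left(36 + 6\right)}{37} \left(-20\right) = \frac{2 \cdot 36 \cdot 42}{37} \left(-20\right) = \frac{1}{37} \cdot 3024 \left(-20\right) = \frac{3024}{37} \left(-20\right) = - \frac{60480}{37}$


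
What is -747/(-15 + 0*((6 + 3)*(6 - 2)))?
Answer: 249/5 ≈ 49.800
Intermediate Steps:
-747/(-15 + 0*((6 + 3)*(6 - 2))) = -747/(-15 + 0*(9*4)) = -747/(-15 + 0*36) = -747/(-15 + 0) = -747/(-15) = -747*(-1/15) = 249/5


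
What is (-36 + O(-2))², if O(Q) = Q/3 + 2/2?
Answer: 11449/9 ≈ 1272.1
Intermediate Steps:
O(Q) = 1 + Q/3 (O(Q) = Q*(⅓) + 2*(½) = Q/3 + 1 = 1 + Q/3)
(-36 + O(-2))² = (-36 + (1 + (⅓)*(-2)))² = (-36 + (1 - ⅔))² = (-36 + ⅓)² = (-107/3)² = 11449/9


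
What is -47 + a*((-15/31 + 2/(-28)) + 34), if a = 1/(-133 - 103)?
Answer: -4828443/102424 ≈ -47.142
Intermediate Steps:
a = -1/236 (a = 1/(-236) = -1/236 ≈ -0.0042373)
-47 + a*((-15/31 + 2/(-28)) + 34) = -47 - ((-15/31 + 2/(-28)) + 34)/236 = -47 - ((-15*1/31 + 2*(-1/28)) + 34)/236 = -47 - ((-15/31 - 1/14) + 34)/236 = -47 - (-241/434 + 34)/236 = -47 - 1/236*14515/434 = -47 - 14515/102424 = -4828443/102424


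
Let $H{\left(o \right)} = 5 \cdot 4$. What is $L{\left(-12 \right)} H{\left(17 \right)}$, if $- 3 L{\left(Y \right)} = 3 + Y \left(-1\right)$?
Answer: $-100$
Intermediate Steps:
$H{\left(o \right)} = 20$
$L{\left(Y \right)} = -1 + \frac{Y}{3}$ ($L{\left(Y \right)} = - \frac{3 + Y \left(-1\right)}{3} = - \frac{3 - Y}{3} = -1 + \frac{Y}{3}$)
$L{\left(-12 \right)} H{\left(17 \right)} = \left(-1 + \frac{1}{3} \left(-12\right)\right) 20 = \left(-1 - 4\right) 20 = \left(-5\right) 20 = -100$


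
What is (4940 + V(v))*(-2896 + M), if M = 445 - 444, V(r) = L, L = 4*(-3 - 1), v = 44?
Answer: -14254980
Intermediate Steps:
L = -16 (L = 4*(-4) = -16)
V(r) = -16
M = 1
(4940 + V(v))*(-2896 + M) = (4940 - 16)*(-2896 + 1) = 4924*(-2895) = -14254980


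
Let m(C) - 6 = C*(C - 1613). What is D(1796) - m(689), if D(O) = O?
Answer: 638426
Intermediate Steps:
m(C) = 6 + C*(-1613 + C) (m(C) = 6 + C*(C - 1613) = 6 + C*(-1613 + C))
D(1796) - m(689) = 1796 - (6 + 689² - 1613*689) = 1796 - (6 + 474721 - 1111357) = 1796 - 1*(-636630) = 1796 + 636630 = 638426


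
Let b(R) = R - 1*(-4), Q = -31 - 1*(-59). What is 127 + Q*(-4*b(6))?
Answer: -993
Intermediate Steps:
Q = 28 (Q = -31 + 59 = 28)
b(R) = 4 + R (b(R) = R + 4 = 4 + R)
127 + Q*(-4*b(6)) = 127 + 28*(-4*(4 + 6)) = 127 + 28*(-4*10) = 127 + 28*(-40) = 127 - 1120 = -993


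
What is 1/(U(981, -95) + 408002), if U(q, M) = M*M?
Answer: 1/417027 ≈ 2.3979e-6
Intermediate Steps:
U(q, M) = M²
1/(U(981, -95) + 408002) = 1/((-95)² + 408002) = 1/(9025 + 408002) = 1/417027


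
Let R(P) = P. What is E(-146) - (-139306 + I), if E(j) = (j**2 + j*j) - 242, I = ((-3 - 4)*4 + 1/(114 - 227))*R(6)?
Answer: 20550638/113 ≈ 1.8186e+5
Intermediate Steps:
I = -18990/113 (I = ((-3 - 4)*4 + 1/(114 - 227))*6 = (-7*4 + 1/(-113))*6 = (-28 - 1/113)*6 = -3165/113*6 = -18990/113 ≈ -168.05)
E(j) = -242 + 2*j**2 (E(j) = (j**2 + j**2) - 242 = 2*j**2 - 242 = -242 + 2*j**2)
E(-146) - (-139306 + I) = (-242 + 2*(-146)**2) - (-139306 - 18990/113) = (-242 + 2*21316) - 1*(-15760568/113) = (-242 + 42632) + 15760568/113 = 42390 + 15760568/113 = 20550638/113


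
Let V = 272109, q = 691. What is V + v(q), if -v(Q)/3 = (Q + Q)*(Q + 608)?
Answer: -5113545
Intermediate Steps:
v(Q) = -6*Q*(608 + Q) (v(Q) = -3*(Q + Q)*(Q + 608) = -3*2*Q*(608 + Q) = -6*Q*(608 + Q))
V + v(q) = 272109 - 6*691*(608 + 691) = 272109 - 6*691*1299 = 272109 - 5385654 = -5113545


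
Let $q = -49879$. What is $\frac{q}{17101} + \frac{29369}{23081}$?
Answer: $- \frac{649017930}{394708181} \approx -1.6443$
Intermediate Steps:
$\frac{q}{17101} + \frac{29369}{23081} = - \frac{49879}{17101} + \frac{29369}{23081} = - \frac{649017930}{394708181}$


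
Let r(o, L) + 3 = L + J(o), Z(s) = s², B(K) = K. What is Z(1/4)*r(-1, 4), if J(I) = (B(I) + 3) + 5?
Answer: ½ ≈ 0.50000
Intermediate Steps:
J(I) = 8 + I (J(I) = (I + 3) + 5 = (3 + I) + 5 = 8 + I)
r(o, L) = 5 + L + o (r(o, L) = -3 + (L + (8 + o)) = -3 + (8 + L + o) = 5 + L + o)
Z(1/4)*r(-1, 4) = (1/4)²*(5 + 4 - 1) = (¼)²*8 = (1/16)*8 = ½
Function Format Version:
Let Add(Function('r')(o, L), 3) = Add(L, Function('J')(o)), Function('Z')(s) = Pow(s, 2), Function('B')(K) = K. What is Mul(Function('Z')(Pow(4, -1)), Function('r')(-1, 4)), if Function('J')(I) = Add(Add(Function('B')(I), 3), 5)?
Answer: Rational(1, 2) ≈ 0.50000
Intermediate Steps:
Function('J')(I) = Add(8, I) (Function('J')(I) = Add(Add(I, 3), 5) = Add(Add(3, I), 5) = Add(8, I))
Function('r')(o, L) = Add(5, L, o) (Function('r')(o, L) = Add(-3, Add(L, Add(8, o))) = Add(-3, Add(8, L, o)) = Add(5, L, o))
Mul(Function('Z')(Pow(4, -1)), Function('r')(-1, 4)) = Mul(Pow(Pow(4, -1), 2), Add(5, 4, -1)) = Mul(Pow(Rational(1, 4), 2), 8) = Mul(Rational(1, 16), 8) = Rational(1, 2)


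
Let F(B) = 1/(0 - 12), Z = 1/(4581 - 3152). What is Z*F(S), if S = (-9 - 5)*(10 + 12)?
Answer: -1/17148 ≈ -5.8316e-5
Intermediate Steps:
Z = 1/1429 ≈ 0.00069979
S = -308 (S = -14*22 = -308)
F(B) = -1/12 (F(B) = 1/(-12) = -1/12)
Z*F(S) = (1/1429)*(-1/12) = -1/17148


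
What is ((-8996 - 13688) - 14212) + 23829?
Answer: -13067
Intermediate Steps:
((-8996 - 13688) - 14212) + 23829 = (-22684 - 14212) + 23829 = -36896 + 23829 = -13067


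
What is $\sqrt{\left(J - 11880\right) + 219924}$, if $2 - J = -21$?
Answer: $\sqrt{208067} \approx 456.14$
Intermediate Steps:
$J = 23$ ($J = 2 - -21 = 2 + 21 = 23$)
$\sqrt{\left(J - 11880\right) + 219924} = \sqrt{\left(23 - 11880\right) + 219924} = \sqrt{-11857 + 219924} = \sqrt{208067}$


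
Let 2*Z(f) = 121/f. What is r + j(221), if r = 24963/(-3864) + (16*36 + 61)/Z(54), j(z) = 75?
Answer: 99291007/155848 ≈ 637.10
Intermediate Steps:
Z(f) = 121/(2*f) (Z(f) = (121/f)/2 = 121/(2*f))
r = 87602407/155848 (r = 24963/(-3864) + (16*36 + 61)/(((121/2)/54)) = 24963*(-1/3864) + (576 + 61)/(((121/2)*(1/54))) = -8321/1288 + 637/(121/108) = -8321/1288 + 637*(108/121) = -8321/1288 + 68796/121 = 87602407/155848 ≈ 562.10)
r + j(221) = 87602407/155848 + 75 = 99291007/155848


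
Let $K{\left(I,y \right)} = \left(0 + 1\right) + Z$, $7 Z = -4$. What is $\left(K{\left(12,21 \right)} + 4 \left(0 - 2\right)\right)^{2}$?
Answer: $\frac{2809}{49} \approx 57.327$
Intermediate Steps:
$Z = - \frac{4}{7}$ ($Z = \frac{1}{7} \left(-4\right) = - \frac{4}{7} \approx -0.57143$)
$K{\left(I,y \right)} = \frac{3}{7}$ ($K{\left(I,y \right)} = \left(0 + 1\right) - \frac{4}{7} = 1 - \frac{4}{7} = \frac{3}{7}$)
$\left(K{\left(12,21 \right)} + 4 \left(0 - 2\right)\right)^{2} = \left(\frac{3}{7} + 4 \left(0 - 2\right)\right)^{2} = \left(\frac{3}{7} + 4 \left(-2\right)\right)^{2} = \left(\frac{3}{7} - 8\right)^{2} = \left(- \frac{53}{7}\right)^{2} = \frac{2809}{49}$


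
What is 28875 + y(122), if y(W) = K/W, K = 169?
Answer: 3522919/122 ≈ 28876.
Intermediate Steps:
y(W) = 169/W
28875 + y(122) = 28875 + 169/122 = 3522919/122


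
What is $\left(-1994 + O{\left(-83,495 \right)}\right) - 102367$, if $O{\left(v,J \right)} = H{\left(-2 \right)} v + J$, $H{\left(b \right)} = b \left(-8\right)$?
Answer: $-105194$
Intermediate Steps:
$H{\left(b \right)} = - 8 b$
$O{\left(v,J \right)} = J + 16 v$ ($O{\left(v,J \right)} = \left(-8\right) \left(-2\right) v + J = 16 v + J = J + 16 v$)
$\left(-1994 + O{\left(-83,495 \right)}\right) - 102367 = \left(-1994 + \left(495 + 16 \left(-83\right)\right)\right) - 102367 = \left(-1994 + \left(495 - 1328\right)\right) - 102367 = \left(-1994 - 833\right) - 102367 = -2827 - 102367 = -105194$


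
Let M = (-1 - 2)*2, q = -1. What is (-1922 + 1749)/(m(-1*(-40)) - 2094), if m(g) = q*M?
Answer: 173/2088 ≈ 0.082854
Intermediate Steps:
M = -6 (M = -3*2 = -6)
m(g) = 6 (m(g) = -1*(-6) = 6)
(-1922 + 1749)/(m(-1*(-40)) - 2094) = (-1922 + 1749)/(6 - 2094) = -173/(-2088) = -173*(-1/2088) = 173/2088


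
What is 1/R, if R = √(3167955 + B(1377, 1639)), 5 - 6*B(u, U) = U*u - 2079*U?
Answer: √120949878/20158313 ≈ 0.00054557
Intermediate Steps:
B(u, U) = ⅚ + 693*U/2 - U*u/6 (B(u, U) = ⅚ - (U*u - 2079*U)/6 = ⅚ - (-2079*U + U*u)/6 = ⅚ + (693*U/2 - U*u/6) = ⅚ + 693*U/2 - U*u/6)
R = √120949878/6 (R = √(3167955 + (⅚ + (693/2)*1639 - ⅙*1639*1377)) = √(3167955 + (⅚ + 1135827/2 - 752301/2)) = √(3167955 + 1150583/6) = √(20158313/6) = √120949878/6 ≈ 1833.0)
1/R = 1/(√120949878/6) = √120949878/20158313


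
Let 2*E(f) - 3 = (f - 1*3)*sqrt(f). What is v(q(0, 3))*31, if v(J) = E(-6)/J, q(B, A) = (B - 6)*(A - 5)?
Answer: 31/8 - 93*I*sqrt(6)/8 ≈ 3.875 - 28.475*I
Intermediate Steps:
E(f) = 3/2 + sqrt(f)*(-3 + f)/2 (E(f) = 3/2 + ((f - 1*3)*sqrt(f))/2 = 3/2 + ((f - 3)*sqrt(f))/2 = 3/2 + ((-3 + f)*sqrt(f))/2 = 3/2 + (sqrt(f)*(-3 + f))/2 = 3/2 + sqrt(f)*(-3 + f)/2)
q(B, A) = (-6 + B)*(-5 + A)
v(J) = (3/2 - 9*I*sqrt(6)/2)/J (v(J) = (3/2 + (-6)**(3/2)/2 - 3*I*sqrt(6)/2)/J = (3/2 + (-6*I*sqrt(6))/2 - 3*I*sqrt(6)/2)/J = (3/2 - 3*I*sqrt(6) - 3*I*sqrt(6)/2)/J = (3/2 - 9*I*sqrt(6)/2)/J)
v(q(0, 3))*31 = (3*(1 - 3*I*sqrt(6))/(2*(30 - 6*3 - 5*0 + 3*0)))*31 = (3*(1 - 3*I*sqrt(6))/(2*(30 - 18 + 0 + 0)))*31 = ((3/2)*(1 - 3*I*sqrt(6))/12)*31 = ((3/2)*(1/12)*(1 - 3*I*sqrt(6)))*31 = (1/8 - 3*I*sqrt(6)/8)*31 = 31/8 - 93*I*sqrt(6)/8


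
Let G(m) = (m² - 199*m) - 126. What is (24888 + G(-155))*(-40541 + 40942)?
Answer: 31932432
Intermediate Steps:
G(m) = -126 + m² - 199*m
(24888 + G(-155))*(-40541 + 40942) = (24888 + (-126 + (-155)² - 199*(-155)))*(-40541 + 40942) = (24888 + (-126 + 24025 + 30845))*401 = (24888 + 54744)*401 = 79632*401 = 31932432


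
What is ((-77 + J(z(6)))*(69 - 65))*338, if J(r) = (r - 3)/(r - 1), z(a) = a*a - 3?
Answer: -205673/2 ≈ -1.0284e+5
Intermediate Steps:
z(a) = -3 + a² (z(a) = a² - 3 = -3 + a²)
J(r) = (-3 + r)/(-1 + r)
((-77 + J(z(6)))*(69 - 65))*338 = ((-77 + (-3 + (-3 + 6²))/(-1 + (-3 + 6²)))*(69 - 65))*338 = ((-77 + (-3 + (-3 + 36))/(-1 + (-3 + 36)))*4)*338 = ((-77 + (-3 + 33)/(-1 + 33))*4)*338 = ((-77 + 30/32)*4)*338 = ((-77 + (1/32)*30)*4)*338 = ((-77 + 15/16)*4)*338 = -1217/16*4*338 = -1217/4*338 = -205673/2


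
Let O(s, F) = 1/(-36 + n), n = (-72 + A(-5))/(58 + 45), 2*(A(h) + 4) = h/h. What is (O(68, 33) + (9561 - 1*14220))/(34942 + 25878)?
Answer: -35254859/460224940 ≈ -0.076604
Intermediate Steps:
A(h) = -7/2 (A(h) = -4 + (h/h)/2 = -4 + (½)*1 = -4 + ½ = -7/2)
n = -151/206 (n = (-72 - 7/2)/(58 + 45) = -151/2/103 = -151/2*1/103 = -151/206 ≈ -0.73301)
O(s, F) = -206/7567 (O(s, F) = 1/(-36 - 151/206) = 1/(-7567/206) = -206/7567)
(O(68, 33) + (9561 - 1*14220))/(34942 + 25878) = (-206/7567 + (9561 - 1*14220))/(34942 + 25878) = (-206/7567 + (9561 - 14220))/60820 = (-206/7567 - 4659)*(1/60820) = -35254859/7567*1/60820 = -35254859/460224940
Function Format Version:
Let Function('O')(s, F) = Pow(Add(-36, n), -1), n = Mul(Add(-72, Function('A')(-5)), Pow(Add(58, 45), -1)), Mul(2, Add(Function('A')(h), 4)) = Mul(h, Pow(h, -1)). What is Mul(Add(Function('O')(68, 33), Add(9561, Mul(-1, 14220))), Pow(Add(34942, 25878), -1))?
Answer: Rational(-35254859, 460224940) ≈ -0.076604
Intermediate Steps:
Function('A')(h) = Rational(-7, 2) (Function('A')(h) = Add(-4, Mul(Rational(1, 2), Mul(h, Pow(h, -1)))) = Add(-4, Mul(Rational(1, 2), 1)) = Add(-4, Rational(1, 2)) = Rational(-7, 2))
n = Rational(-151, 206) (n = Mul(Add(-72, Rational(-7, 2)), Pow(Add(58, 45), -1)) = Mul(Rational(-151, 2), Pow(103, -1)) = Mul(Rational(-151, 2), Rational(1, 103)) = Rational(-151, 206) ≈ -0.73301)
Function('O')(s, F) = Rational(-206, 7567) (Function('O')(s, F) = Pow(Add(-36, Rational(-151, 206)), -1) = Pow(Rational(-7567, 206), -1) = Rational(-206, 7567))
Mul(Add(Function('O')(68, 33), Add(9561, Mul(-1, 14220))), Pow(Add(34942, 25878), -1)) = Mul(Add(Rational(-206, 7567), Add(9561, Mul(-1, 14220))), Pow(Add(34942, 25878), -1)) = Mul(Add(Rational(-206, 7567), Add(9561, -14220)), Pow(60820, -1)) = Mul(Add(Rational(-206, 7567), -4659), Rational(1, 60820)) = Mul(Rational(-35254859, 7567), Rational(1, 60820)) = Rational(-35254859, 460224940)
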